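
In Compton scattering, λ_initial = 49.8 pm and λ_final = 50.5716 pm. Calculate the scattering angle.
47.00°

First find the wavelength shift:
Δλ = λ' - λ = 50.5716 - 49.8 = 0.7716 pm

Using Δλ = λ_C(1 - cos θ), with λ_C = h/(m_e·c) ≈ 2.42631024 pm:
cos θ = 1 - Δλ/λ_C
cos θ = 1 - 0.7716/2.42631024
cos θ = 0.681986

θ = arccos(0.681986)
θ = 47.00°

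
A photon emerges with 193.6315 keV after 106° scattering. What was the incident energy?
374.8001 keV

Convert final energy to wavelength (hc ≈ 1239.842 keV·pm):
λ' = hc/E' = 1239.842 / 193.6315 = 6.4031 pm

Calculate the Compton shift:
Δλ = λ_C(1 - cos(106°))
Δλ = 2.4263 × (1 - cos(106°))
Δλ = 3.0951 pm

Initial wavelength:
λ = λ' - Δλ = 6.4031 - 3.0951 = 3.3080 pm

Initial energy:
E = hc/λ = 1239.842 / 3.3080 = 374.8001 keV

(Intermediate values are shown rounded; full precision is carried through to the final answer.)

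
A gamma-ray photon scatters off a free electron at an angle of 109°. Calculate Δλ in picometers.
3.2162 pm

Using the Compton scattering formula:
Δλ = λ_C(1 - cos θ)

where λ_C = h/(m_e·c) ≈ 2.4263 pm is the Compton wavelength of an electron.

For θ = 109°:
cos(109°) = -0.3256
1 - cos(109°) = 1.3256

Δλ = 2.4263 × 1.3256
Δλ = 3.2162 pm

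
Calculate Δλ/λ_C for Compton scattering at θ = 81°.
0.8436 λ_C

The Compton shift formula is:
Δλ = λ_C(1 - cos θ)

Dividing both sides by λ_C:
Δλ/λ_C = 1 - cos θ

For θ = 81°:
Δλ/λ_C = 1 - cos(81°)
Δλ/λ_C = 1 - 0.1564
Δλ/λ_C = 0.8436

This means the shift is 0.8436 × λ_C = 2.0468 pm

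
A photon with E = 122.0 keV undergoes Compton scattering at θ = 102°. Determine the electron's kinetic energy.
27.3079 keV

By energy conservation: K_e = E_initial - E_final

First find the scattered photon energy:
Initial wavelength: λ = hc/E = 10.1626 pm
Compton shift: Δλ = λ_C(1 - cos(102°)) = 2.9308 pm
Final wavelength: λ' = 10.1626 + 2.9308 = 13.0934 pm
Final photon energy: E' = hc/λ' = 94.6921 keV

Electron kinetic energy:
K_e = E - E' = 122.0000 - 94.6921 = 27.3079 keV

(Intermediate values are shown rounded; full precision is carried through to the final answer.)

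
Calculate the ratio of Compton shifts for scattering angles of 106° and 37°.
106° produces the larger shift by a factor of 6.335

Calculate both shifts using Δλ = λ_C(1 - cos θ):

For θ₁ = 37°:
Δλ₁ = 2.4263 × (1 - cos(37°))
Δλ₁ = 2.4263 × 0.2014
Δλ₁ = 0.4886 pm

For θ₂ = 106°:
Δλ₂ = 2.4263 × (1 - cos(106°))
Δλ₂ = 2.4263 × 1.2756
Δλ₂ = 3.0951 pm

The 106° angle produces the larger shift.
Ratio: 3.0951/0.4886 = 6.335

(Intermediate values are shown rounded; full precision is carried through to the final answer.)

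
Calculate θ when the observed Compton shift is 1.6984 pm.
72.54°

From the Compton formula Δλ = λ_C(1 - cos θ), we can solve for θ:

cos θ = 1 - Δλ/λ_C

Given:
- Δλ = 1.6984 pm
- λ_C = h/(m_e·c) ≈ 2.42631024 pm

cos θ = 1 - 1.6984/2.42631024
cos θ = 1 - 0.699993
cos θ = 0.300007

θ = arccos(0.300007)
θ = 72.54°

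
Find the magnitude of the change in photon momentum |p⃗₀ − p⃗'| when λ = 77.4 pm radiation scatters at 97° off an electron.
1.2607e-23 kg·m/s

Photon momentum magnitude is p = h/λ.

Initial momentum:
p₀ = h/λ = 6.6261e-34/7.7400e-11 = 8.5608e-24 kg·m/s

After scattering:
λ' = λ + Δλ = 77.4 + 2.7220 = 80.1220 pm
p' = h/λ' = 6.6261e-34/8.0122e-11 = 8.2700e-24 kg·m/s

Momentum is a vector; the scattered photon's direction makes angle θ = 97° with the incident direction. The magnitude of the vector change Δp⃗ = p⃗₀ − p⃗' is found from the law of cosines:
|Δp⃗|² = p₀² + p'² − 2p₀p'cos θ
|Δp⃗|² = (8.5608e-24)² + (8.2700e-24)² − 2·8.5608e-24·8.2700e-24·cos(97°)
|Δp⃗| = 1.2607e-23 kg·m/s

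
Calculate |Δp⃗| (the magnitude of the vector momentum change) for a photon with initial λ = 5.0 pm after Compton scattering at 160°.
1.9805e-22 kg·m/s

Photon momentum magnitude is p = h/λ.

Initial momentum:
p₀ = h/λ = 6.6261e-34/5.0000e-12 = 1.3252e-22 kg·m/s

After scattering:
λ' = λ + Δλ = 5.0 + 4.7063 = 9.7063 pm
p' = h/λ' = 6.6261e-34/9.7063e-12 = 6.8266e-23 kg·m/s

Momentum is a vector; the scattered photon's direction makes angle θ = 160° with the incident direction. The magnitude of the vector change Δp⃗ = p⃗₀ − p⃗' is found from the law of cosines:
|Δp⃗|² = p₀² + p'² − 2p₀p'cos θ
|Δp⃗|² = (1.3252e-22)² + (6.8266e-23)² − 2·1.3252e-22·6.8266e-23·cos(160°)
|Δp⃗| = 1.9805e-22 kg·m/s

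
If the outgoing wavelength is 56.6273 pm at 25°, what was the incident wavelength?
56.4000 pm

From λ' = λ + Δλ, we have λ = λ' - Δλ

First calculate the Compton shift:
Δλ = λ_C(1 - cos θ)
Δλ = 2.4263 × (1 - cos(25°))
Δλ = 2.4263 × 0.0937
Δλ = 0.2273 pm

Initial wavelength:
λ = λ' - Δλ
λ = 56.6273 - 0.2273
λ = 56.4000 pm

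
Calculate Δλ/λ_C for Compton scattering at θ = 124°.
1.5592 λ_C

The Compton shift formula is:
Δλ = λ_C(1 - cos θ)

Dividing both sides by λ_C:
Δλ/λ_C = 1 - cos θ

For θ = 124°:
Δλ/λ_C = 1 - cos(124°)
Δλ/λ_C = 1 - -0.5592
Δλ/λ_C = 1.5592

This means the shift is 1.5592 × λ_C = 3.7831 pm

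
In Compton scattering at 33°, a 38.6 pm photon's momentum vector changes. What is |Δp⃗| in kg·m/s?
9.7033e-24 kg·m/s

Photon momentum magnitude is p = h/λ.

Initial momentum:
p₀ = h/λ = 6.6261e-34/3.8600e-11 = 1.7166e-23 kg·m/s

After scattering:
λ' = λ + Δλ = 38.6 + 0.3914 = 38.9914 pm
p' = h/λ' = 6.6261e-34/3.8991e-11 = 1.6994e-23 kg·m/s

Momentum is a vector; the scattered photon's direction makes angle θ = 33° with the incident direction. The magnitude of the vector change Δp⃗ = p⃗₀ − p⃗' is found from the law of cosines:
|Δp⃗|² = p₀² + p'² − 2p₀p'cos θ
|Δp⃗|² = (1.7166e-23)² + (1.6994e-23)² − 2·1.7166e-23·1.6994e-23·cos(33°)
|Δp⃗| = 9.7033e-24 kg·m/s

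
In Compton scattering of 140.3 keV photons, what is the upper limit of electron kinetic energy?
49.7325 keV

Maximum energy transfer occurs at θ = 180° (backscattering).

Initial photon: E₀ = 140.3 keV → λ₀ = 8.8371 pm

Maximum Compton shift (at 180°):
Δλ_max = 2λ_C = 2 × 2.4263 = 4.8526 pm

Final wavelength:
λ' = 8.8371 + 4.8526 = 13.6897 pm

Minimum photon energy (maximum energy to electron):
E'_min = hc/λ' = 90.5675 keV

Maximum electron kinetic energy:
K_max = E₀ - E'_min = 140.3000 - 90.5675 = 49.7325 keV

(Intermediate values are shown rounded; full precision is carried through to the final answer.)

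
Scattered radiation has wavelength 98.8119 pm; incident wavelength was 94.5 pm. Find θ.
141.00°

First find the wavelength shift:
Δλ = λ' - λ = 98.8119 - 94.5 = 4.3119 pm

Using Δλ = λ_C(1 - cos θ), with λ_C = h/(m_e·c) ≈ 2.42631024 pm:
cos θ = 1 - Δλ/λ_C
cos θ = 1 - 4.3119/2.42631024
cos θ = -0.777143

θ = arccos(-0.777143)
θ = 141.00°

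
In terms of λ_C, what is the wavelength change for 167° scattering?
1.9744 λ_C

The Compton shift formula is:
Δλ = λ_C(1 - cos θ)

Dividing both sides by λ_C:
Δλ/λ_C = 1 - cos θ

For θ = 167°:
Δλ/λ_C = 1 - cos(167°)
Δλ/λ_C = 1 - -0.9744
Δλ/λ_C = 1.9744

This means the shift is 1.9744 × λ_C = 4.7904 pm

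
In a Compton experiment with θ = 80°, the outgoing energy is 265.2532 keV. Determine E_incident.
464.5000 keV

Convert final energy to wavelength (hc ≈ 1239.842 keV·pm):
λ' = hc/E' = 1239.842 / 265.2532 = 4.6742 pm

Calculate the Compton shift:
Δλ = λ_C(1 - cos(80°))
Δλ = 2.4263 × (1 - cos(80°))
Δλ = 2.0050 pm

Initial wavelength:
λ = λ' - Δλ = 4.6742 - 2.0050 = 2.6692 pm

Initial energy:
E = hc/λ = 1239.842 / 2.6692 = 464.5000 keV

(Intermediate values are shown rounded; full precision is carried through to the final answer.)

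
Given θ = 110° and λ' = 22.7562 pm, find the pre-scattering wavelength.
19.5000 pm

From λ' = λ + Δλ, we have λ = λ' - Δλ

First calculate the Compton shift:
Δλ = λ_C(1 - cos θ)
Δλ = 2.4263 × (1 - cos(110°))
Δλ = 2.4263 × 1.3420
Δλ = 3.2562 pm

Initial wavelength:
λ = λ' - Δλ
λ = 22.7562 - 3.2562
λ = 19.5000 pm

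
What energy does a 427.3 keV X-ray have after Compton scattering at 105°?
208.1718 keV

First convert energy to wavelength:
λ = hc/E, with hc ≈ 1239.842 keV·pm (i.e. 1239.842 eV·nm)

For E = 427.3 keV = 427300 eV:
λ = 1239.842 keV·pm / 427.3 keV
λ = 2.9016 pm

Calculate the Compton shift:
Δλ = λ_C(1 - cos(105°)) = 2.4263 × 1.2588
Δλ = 3.0543 pm

Final wavelength:
λ' = 2.9016 + 3.0543 = 5.9559 pm

Final energy:
E' = hc/λ' = 1239.842 / 5.9559 = 208.1718 keV

(Intermediate values are shown rounded; full precision is carried through to the final answer.)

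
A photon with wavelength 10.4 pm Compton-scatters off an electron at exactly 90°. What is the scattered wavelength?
12.8263 pm

Using the Compton formula: λ' = λ + λ_C(1 − cos θ)

For θ = 90°, cos θ = 0 (exact) = 0.0000, so:
1 − cos 90° = 1 − (0) = 1.0000

Δλ = λ_C × 1.0000 = 2.4263 × 1.0000 = 2.4263 pm

λ' = 10.4 + 2.4263 = 12.8263 pm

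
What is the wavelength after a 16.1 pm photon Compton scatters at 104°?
19.1133 pm

Using the Compton scattering formula:
λ' = λ + Δλ = λ + λ_C(1 - cos θ)

Given:
- Initial wavelength λ = 16.1 pm
- Scattering angle θ = 104°
- Compton wavelength λ_C ≈ 2.4263 pm

Calculate the shift:
Δλ = 2.4263 × (1 - cos(104°))
Δλ = 2.4263 × 1.2419
Δλ = 3.0133 pm

Final wavelength:
λ' = 16.1 + 3.0133 = 19.1133 pm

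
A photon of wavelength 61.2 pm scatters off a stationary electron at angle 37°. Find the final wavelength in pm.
61.6886 pm

Using the Compton scattering formula:
λ' = λ + Δλ = λ + λ_C(1 - cos θ)

Given:
- Initial wavelength λ = 61.2 pm
- Scattering angle θ = 37°
- Compton wavelength λ_C ≈ 2.4263 pm

Calculate the shift:
Δλ = 2.4263 × (1 - cos(37°))
Δλ = 2.4263 × 0.2014
Δλ = 0.4886 pm

Final wavelength:
λ' = 61.2 + 0.4886 = 61.6886 pm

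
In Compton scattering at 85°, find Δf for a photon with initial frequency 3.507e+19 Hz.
7.217e+18 Hz (decrease)

Convert frequency to wavelength (c = 299792458 m/s):
λ₀ = c/f₀ = 299792458/3.507e+19 = 8.5484020e-12 m = 8.5484 pm

Calculate Compton shift:
Δλ = λ_C(1 - cos(85°)) = 2.2148 pm

Final wavelength:
λ' = λ₀ + Δλ = 8.5484 + 2.2148 = 10.7632 pm

Final frequency:
f' = c/λ' = 299792458/1.0763245e-11 = 2.7853352e+19 Hz

Frequency shift (decrease):
Δf = f₀ - f' = 3.507e+19 - 2.7853352e+19 = 7.217e+18 Hz

(Intermediate values are shown rounded; full precision is carried through to the final answer.)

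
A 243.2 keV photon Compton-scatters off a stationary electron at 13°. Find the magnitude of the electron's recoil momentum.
2.9291e-23 kg·m/s

The electron is initially at rest, so by conservation of momentum:
p⃗_e = p⃗₀ − p⃗'  (incident photon momentum minus scattered photon momentum)

Photon momentum magnitudes (p = h/λ = E/c):
λ₀ = hc/E₀ = 5.0980 pm → p₀ = h/λ₀ = 1.2997e-22 kg·m/s
Δλ = λ_C(1 − cos 13°) = 0.0622 pm
λ' = 5.1602 pm → p' = h/λ' = 1.2841e-22 kg·m/s

The scattered photon makes angle θ = 13° with the incident direction, so by the law of cosines:
|p⃗_e|² = p₀² + p'² − 2p₀p'cos θ
|p⃗_e|² = (1.2997e-22)² + (1.2841e-22)² − 2·1.2997e-22·1.2841e-22·cos(13°)
|p⃗_e| = 2.9291e-23 kg·m/s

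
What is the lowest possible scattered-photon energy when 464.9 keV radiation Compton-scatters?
164.8831 keV (at θ = 180°)

The scattered photon has minimum energy when its wavelength is maximum, i.e., when the Compton shift Δλ = λ_C(1 − cos θ) is maximum. This occurs at θ = 180° (backscattering), giving Δλ_max = 2λ_C = 4.8526 pm.

Initial wavelength: λ₀ = hc/E₀ = 2.6669 pm
Maximum final wavelength: λ'_max = λ₀ + 2λ_C = 2.6669 + 4.8526 = 7.5195 pm
Minimum final energy: E'_min = hc/λ'_max = 164.8831 keV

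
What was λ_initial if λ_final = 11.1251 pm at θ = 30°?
10.8000 pm

From λ' = λ + Δλ, we have λ = λ' - Δλ

First calculate the Compton shift:
Δλ = λ_C(1 - cos θ)
Δλ = 2.4263 × (1 - cos(30°))
Δλ = 2.4263 × 0.1340
Δλ = 0.3251 pm

Initial wavelength:
λ = λ' - Δλ
λ = 11.1251 - 0.3251
λ = 10.8000 pm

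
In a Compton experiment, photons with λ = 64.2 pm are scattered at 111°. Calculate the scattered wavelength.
67.4958 pm

Using the Compton scattering formula:
λ' = λ + Δλ = λ + λ_C(1 - cos θ)

Given:
- Initial wavelength λ = 64.2 pm
- Scattering angle θ = 111°
- Compton wavelength λ_C ≈ 2.4263 pm

Calculate the shift:
Δλ = 2.4263 × (1 - cos(111°))
Δλ = 2.4263 × 1.3584
Δλ = 3.2958 pm

Final wavelength:
λ' = 64.2 + 3.2958 = 67.4958 pm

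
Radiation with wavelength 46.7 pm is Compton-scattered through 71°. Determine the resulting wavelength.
48.3364 pm

Using the Compton scattering formula:
λ' = λ + Δλ = λ + λ_C(1 - cos θ)

Given:
- Initial wavelength λ = 46.7 pm
- Scattering angle θ = 71°
- Compton wavelength λ_C ≈ 2.4263 pm

Calculate the shift:
Δλ = 2.4263 × (1 - cos(71°))
Δλ = 2.4263 × 0.6744
Δλ = 1.6364 pm

Final wavelength:
λ' = 46.7 + 1.6364 = 48.3364 pm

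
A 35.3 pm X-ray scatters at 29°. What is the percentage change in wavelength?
0.8618%

Calculate the Compton shift:
Δλ = λ_C(1 - cos(29°))
Δλ = 2.4263 × (1 - cos(29°))
Δλ = 2.4263 × 0.1254
Δλ = 0.3042 pm

Percentage change:
(Δλ/λ₀) × 100 = (0.3042/35.3) × 100
= 0.8618%

(Intermediate values are shown rounded; full precision is carried through to the final answer.)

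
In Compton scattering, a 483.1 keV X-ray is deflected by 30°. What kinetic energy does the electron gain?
54.3105 keV

By energy conservation: K_e = E_initial - E_final

First find the scattered photon energy:
Initial wavelength: λ = hc/E = 2.5664 pm
Compton shift: Δλ = λ_C(1 - cos(30°)) = 0.3251 pm
Final wavelength: λ' = 2.5664 + 0.3251 = 2.8915 pm
Final photon energy: E' = hc/λ' = 428.7895 keV

Electron kinetic energy:
K_e = E - E' = 483.1000 - 428.7895 = 54.3105 keV

(Intermediate values are shown rounded; full precision is carried through to the final answer.)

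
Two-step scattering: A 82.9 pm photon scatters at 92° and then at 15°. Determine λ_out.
85.4937 pm

Apply Compton shift twice:

First scattering at θ₁ = 92°:
Δλ₁ = λ_C(1 - cos(92°))
Δλ₁ = 2.4263 × 1.0349
Δλ₁ = 2.5110 pm

After first scattering:
λ₁ = 82.9 + 2.5110 = 85.4110 pm

Second scattering at θ₂ = 15°:
Δλ₂ = λ_C(1 - cos(15°))
Δλ₂ = 2.4263 × 0.0341
Δλ₂ = 0.0827 pm

Final wavelength:
λ₂ = 85.4110 + 0.0827 = 85.4937 pm

Total shift: Δλ_total = 2.5110 + 0.0827 = 2.5937 pm

(Intermediate values are shown rounded; full precision is carried through to the final answer.)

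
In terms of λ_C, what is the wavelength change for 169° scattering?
1.9816 λ_C

The Compton shift formula is:
Δλ = λ_C(1 - cos θ)

Dividing both sides by λ_C:
Δλ/λ_C = 1 - cos θ

For θ = 169°:
Δλ/λ_C = 1 - cos(169°)
Δλ/λ_C = 1 - -0.9816
Δλ/λ_C = 1.9816

This means the shift is 1.9816 × λ_C = 4.8080 pm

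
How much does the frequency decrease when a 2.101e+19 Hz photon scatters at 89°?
3.008e+18 Hz (decrease)

Convert frequency to wavelength (c = 299792458 m/s):
λ₀ = c/f₀ = 299792458/2.101e+19 = 1.4269037e-11 m = 14.2690 pm

Calculate Compton shift:
Δλ = λ_C(1 - cos(89°)) = 2.3840 pm

Final wavelength:
λ' = λ₀ + Δλ = 14.2690 + 2.3840 = 16.6530 pm

Final frequency:
f' = c/λ' = 299792458/1.6653002e-11 = 1.8002307e+19 Hz

Frequency shift (decrease):
Δf = f₀ - f' = 2.101e+19 - 1.8002307e+19 = 3.008e+18 Hz

(Intermediate values are shown rounded; full precision is carried through to the final answer.)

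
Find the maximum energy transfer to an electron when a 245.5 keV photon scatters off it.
120.3000 keV

Maximum energy transfer occurs at θ = 180° (backscattering).

Initial photon: E₀ = 245.5 keV → λ₀ = 5.0503 pm

Maximum Compton shift (at 180°):
Δλ_max = 2λ_C = 2 × 2.4263 = 4.8526 pm

Final wavelength:
λ' = 5.0503 + 4.8526 = 9.9029 pm

Minimum photon energy (maximum energy to electron):
E'_min = hc/λ' = 125.2000 keV

Maximum electron kinetic energy:
K_max = E₀ - E'_min = 245.5000 - 125.2000 = 120.3000 keV

(Intermediate values are shown rounded; full precision is carried through to the final answer.)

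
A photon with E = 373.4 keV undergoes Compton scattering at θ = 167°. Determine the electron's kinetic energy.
220.5378 keV

By energy conservation: K_e = E_initial - E_final

First find the scattered photon energy:
Initial wavelength: λ = hc/E = 3.3204 pm
Compton shift: Δλ = λ_C(1 - cos(167°)) = 4.7904 pm
Final wavelength: λ' = 3.3204 + 4.7904 = 8.1108 pm
Final photon energy: E' = hc/λ' = 152.8622 keV

Electron kinetic energy:
K_e = E - E' = 373.4000 - 152.8622 = 220.5378 keV

(Intermediate values are shown rounded; full precision is carried through to the final answer.)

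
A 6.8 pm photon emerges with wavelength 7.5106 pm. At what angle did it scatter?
45.00°

First find the wavelength shift:
Δλ = λ' - λ = 7.5106 - 6.8 = 0.7106 pm

Using Δλ = λ_C(1 - cos θ), with λ_C = h/(m_e·c) ≈ 2.42631024 pm:
cos θ = 1 - Δλ/λ_C
cos θ = 1 - 0.7106/2.42631024
cos θ = 0.707127

θ = arccos(0.707127)
θ = 45.00°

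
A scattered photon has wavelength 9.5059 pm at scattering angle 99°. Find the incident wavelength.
6.7000 pm

From λ' = λ + Δλ, we have λ = λ' - Δλ

First calculate the Compton shift:
Δλ = λ_C(1 - cos θ)
Δλ = 2.4263 × (1 - cos(99°))
Δλ = 2.4263 × 1.1564
Δλ = 2.8059 pm

Initial wavelength:
λ = λ' - Δλ
λ = 9.5059 - 2.8059
λ = 6.7000 pm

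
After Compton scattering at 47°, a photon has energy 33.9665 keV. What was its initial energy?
34.7000 keV

Convert final energy to wavelength (hc ≈ 1239.842 keV·pm):
λ' = hc/E' = 1239.842 / 33.9665 = 36.5019 pm

Calculate the Compton shift:
Δλ = λ_C(1 - cos(47°))
Δλ = 2.4263 × (1 - cos(47°))
Δλ = 0.7716 pm

Initial wavelength:
λ = λ' - Δλ = 36.5019 - 0.7716 = 35.7303 pm

Initial energy:
E = hc/λ = 1239.842 / 35.7303 = 34.7000 keV

(Intermediate values are shown rounded; full precision is carried through to the final answer.)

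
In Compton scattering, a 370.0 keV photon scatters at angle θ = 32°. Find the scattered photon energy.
333.3261 keV

First convert energy to wavelength:
λ = hc/E, with hc ≈ 1239.842 keV·pm (i.e. 1239.842 eV·nm)

For E = 370.0 keV = 370000 eV:
λ = 1239.842 keV·pm / 370.0 keV
λ = 3.3509 pm

Calculate the Compton shift:
Δλ = λ_C(1 - cos(32°)) = 2.4263 × 0.1520
Δλ = 0.3687 pm

Final wavelength:
λ' = 3.3509 + 0.3687 = 3.7196 pm

Final energy:
E' = hc/λ' = 1239.842 / 3.7196 = 333.3261 keV

(Intermediate values are shown rounded; full precision is carried through to the final answer.)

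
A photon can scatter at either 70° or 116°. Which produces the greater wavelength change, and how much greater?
116° produces the larger shift by a factor of 2.186

Calculate both shifts using Δλ = λ_C(1 - cos θ):

For θ₁ = 70°:
Δλ₁ = 2.4263 × (1 - cos(70°))
Δλ₁ = 2.4263 × 0.6580
Δλ₁ = 1.5965 pm

For θ₂ = 116°:
Δλ₂ = 2.4263 × (1 - cos(116°))
Δλ₂ = 2.4263 × 1.4384
Δλ₂ = 3.4899 pm

The 116° angle produces the larger shift.
Ratio: 3.4899/1.5965 = 2.186

(Intermediate values are shown rounded; full precision is carried through to the final answer.)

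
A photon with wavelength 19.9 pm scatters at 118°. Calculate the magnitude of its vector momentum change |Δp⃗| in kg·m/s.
5.2810e-23 kg·m/s

Photon momentum magnitude is p = h/λ.

Initial momentum:
p₀ = h/λ = 6.6261e-34/1.9900e-11 = 3.3297e-23 kg·m/s

After scattering:
λ' = λ + Δλ = 19.9 + 3.5654 = 23.4654 pm
p' = h/λ' = 6.6261e-34/2.3465e-11 = 2.8238e-23 kg·m/s

Momentum is a vector; the scattered photon's direction makes angle θ = 118° with the incident direction. The magnitude of the vector change Δp⃗ = p⃗₀ − p⃗' is found from the law of cosines:
|Δp⃗|² = p₀² + p'² − 2p₀p'cos θ
|Δp⃗|² = (3.3297e-23)² + (2.8238e-23)² − 2·3.3297e-23·2.8238e-23·cos(118°)
|Δp⃗| = 5.2810e-23 kg·m/s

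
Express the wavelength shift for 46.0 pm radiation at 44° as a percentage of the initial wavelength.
1.4804%

Calculate the Compton shift:
Δλ = λ_C(1 - cos(44°))
Δλ = 2.4263 × (1 - cos(44°))
Δλ = 2.4263 × 0.2807
Δλ = 0.6810 pm

Percentage change:
(Δλ/λ₀) × 100 = (0.6810/46.0) × 100
= 1.4804%

(Intermediate values are shown rounded; full precision is carried through to the final answer.)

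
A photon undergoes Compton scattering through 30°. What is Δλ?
0.3251 pm

Using the Compton scattering formula:
Δλ = λ_C(1 - cos θ)

where λ_C = h/(m_e·c) ≈ 2.4263 pm is the Compton wavelength of an electron.

For θ = 30°:
cos(30°) = 0.8660
1 - cos(30°) = 0.1340

Δλ = 2.4263 × 0.1340
Δλ = 0.3251 pm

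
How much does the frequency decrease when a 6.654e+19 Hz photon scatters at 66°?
1.611e+19 Hz (decrease)

Convert frequency to wavelength (c = 299792458 m/s):
λ₀ = c/f₀ = 299792458/6.654e+19 = 4.5054472e-12 m = 4.5054 pm

Calculate Compton shift:
Δλ = λ_C(1 - cos(66°)) = 1.4394 pm

Final wavelength:
λ' = λ₀ + Δλ = 4.5054 + 1.4394 = 5.9449 pm

Final frequency:
f' = c/λ' = 299792458/5.9448882e-12 = 5.0428612e+19 Hz

Frequency shift (decrease):
Δf = f₀ - f' = 6.654e+19 - 5.0428612e+19 = 1.611e+19 Hz

(Intermediate values are shown rounded; full precision is carried through to the final answer.)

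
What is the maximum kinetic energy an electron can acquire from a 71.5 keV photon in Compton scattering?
15.6338 keV

Maximum energy transfer occurs at θ = 180° (backscattering).

Initial photon: E₀ = 71.5 keV → λ₀ = 17.3404 pm

Maximum Compton shift (at 180°):
Δλ_max = 2λ_C = 2 × 2.4263 = 4.8526 pm

Final wavelength:
λ' = 17.3404 + 4.8526 = 22.1931 pm

Minimum photon energy (maximum energy to electron):
E'_min = hc/λ' = 55.8662 keV

Maximum electron kinetic energy:
K_max = E₀ - E'_min = 71.5000 - 55.8662 = 15.6338 keV

(Intermediate values are shown rounded; full precision is carried through to the final answer.)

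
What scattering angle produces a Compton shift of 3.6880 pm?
121.33°

From the Compton formula Δλ = λ_C(1 - cos θ), we can solve for θ:

cos θ = 1 - Δλ/λ_C

Given:
- Δλ = 3.6880 pm
- λ_C = h/(m_e·c) ≈ 2.42631024 pm

cos θ = 1 - 3.6880/2.42631024
cos θ = 1 - 1.520003
cos θ = -0.520003

θ = arccos(-0.520003)
θ = 121.33°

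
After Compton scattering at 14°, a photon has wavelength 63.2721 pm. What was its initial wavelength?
63.2000 pm

From λ' = λ + Δλ, we have λ = λ' - Δλ

First calculate the Compton shift:
Δλ = λ_C(1 - cos θ)
Δλ = 2.4263 × (1 - cos(14°))
Δλ = 2.4263 × 0.0297
Δλ = 0.0721 pm

Initial wavelength:
λ = λ' - Δλ
λ = 63.2721 - 0.0721
λ = 63.2000 pm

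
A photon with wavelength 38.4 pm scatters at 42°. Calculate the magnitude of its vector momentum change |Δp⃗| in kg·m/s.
1.2271e-23 kg·m/s

Photon momentum magnitude is p = h/λ.

Initial momentum:
p₀ = h/λ = 6.6261e-34/3.8400e-11 = 1.7255e-23 kg·m/s

After scattering:
λ' = λ + Δλ = 38.4 + 0.6232 = 39.0232 pm
p' = h/λ' = 6.6261e-34/3.9023e-11 = 1.6980e-23 kg·m/s

Momentum is a vector; the scattered photon's direction makes angle θ = 42° with the incident direction. The magnitude of the vector change Δp⃗ = p⃗₀ − p⃗' is found from the law of cosines:
|Δp⃗|² = p₀² + p'² − 2p₀p'cos θ
|Δp⃗|² = (1.7255e-23)² + (1.6980e-23)² − 2·1.7255e-23·1.6980e-23·cos(42°)
|Δp⃗| = 1.2271e-23 kg·m/s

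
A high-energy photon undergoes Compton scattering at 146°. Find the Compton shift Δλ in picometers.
4.4378 pm

Using the Compton scattering formula:
Δλ = λ_C(1 - cos θ)

where λ_C = h/(m_e·c) ≈ 2.4263 pm is the Compton wavelength of an electron.

For θ = 146°:
cos(146°) = -0.8290
1 - cos(146°) = 1.8290

Δλ = 2.4263 × 1.8290
Δλ = 4.4378 pm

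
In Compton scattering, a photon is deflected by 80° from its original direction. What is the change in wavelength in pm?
2.0050 pm

Using the Compton scattering formula:
Δλ = λ_C(1 - cos θ)

where λ_C = h/(m_e·c) ≈ 2.4263 pm is the Compton wavelength of an electron.

For θ = 80°:
cos(80°) = 0.1736
1 - cos(80°) = 0.8264

Δλ = 2.4263 × 0.8264
Δλ = 2.0050 pm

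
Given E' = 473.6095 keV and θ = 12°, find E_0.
483.4000 keV

Convert final energy to wavelength (hc ≈ 1239.842 keV·pm):
λ' = hc/E' = 1239.842 / 473.6095 = 2.6179 pm

Calculate the Compton shift:
Δλ = λ_C(1 - cos(12°))
Δλ = 2.4263 × (1 - cos(12°))
Δλ = 0.0530 pm

Initial wavelength:
λ = λ' - Δλ = 2.6179 - 0.0530 = 2.5648 pm

Initial energy:
E = hc/λ = 1239.842 / 2.5648 = 483.4000 keV

(Intermediate values are shown rounded; full precision is carried through to the final answer.)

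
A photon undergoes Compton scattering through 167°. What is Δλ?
4.7904 pm

Using the Compton scattering formula:
Δλ = λ_C(1 - cos θ)

where λ_C = h/(m_e·c) ≈ 2.4263 pm is the Compton wavelength of an electron.

For θ = 167°:
cos(167°) = -0.9744
1 - cos(167°) = 1.9744

Δλ = 2.4263 × 1.9744
Δλ = 4.7904 pm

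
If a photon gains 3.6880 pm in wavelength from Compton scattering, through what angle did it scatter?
121.33°

From the Compton formula Δλ = λ_C(1 - cos θ), we can solve for θ:

cos θ = 1 - Δλ/λ_C

Given:
- Δλ = 3.6880 pm
- λ_C = h/(m_e·c) ≈ 2.42631024 pm

cos θ = 1 - 3.6880/2.42631024
cos θ = 1 - 1.520003
cos θ = -0.520003

θ = arccos(-0.520003)
θ = 121.33°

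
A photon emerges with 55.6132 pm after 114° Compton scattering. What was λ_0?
52.2000 pm

From λ' = λ + Δλ, we have λ = λ' - Δλ

First calculate the Compton shift:
Δλ = λ_C(1 - cos θ)
Δλ = 2.4263 × (1 - cos(114°))
Δλ = 2.4263 × 1.4067
Δλ = 3.4132 pm

Initial wavelength:
λ = λ' - Δλ
λ = 55.6132 - 3.4132
λ = 52.2000 pm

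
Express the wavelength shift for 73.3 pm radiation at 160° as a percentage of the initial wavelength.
6.4206%

Calculate the Compton shift:
Δλ = λ_C(1 - cos(160°))
Δλ = 2.4263 × (1 - cos(160°))
Δλ = 2.4263 × 1.9397
Δλ = 4.7063 pm

Percentage change:
(Δλ/λ₀) × 100 = (4.7063/73.3) × 100
= 6.4206%

(Intermediate values are shown rounded; full precision is carried through to the final answer.)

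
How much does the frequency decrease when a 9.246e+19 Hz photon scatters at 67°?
2.895e+19 Hz (decrease)

Convert frequency to wavelength (c = 299792458 m/s):
λ₀ = c/f₀ = 299792458/9.246e+19 = 3.2424017e-12 m = 3.2424 pm

Calculate Compton shift:
Δλ = λ_C(1 - cos(67°)) = 1.4783 pm

Final wavelength:
λ' = λ₀ + Δλ = 3.2424 + 1.4783 = 4.7207 pm

Final frequency:
f' = c/λ' = 299792458/4.7206770e-12 = 6.3506243e+19 Hz

Frequency shift (decrease):
Δf = f₀ - f' = 9.246e+19 - 6.3506243e+19 = 2.895e+19 Hz

(Intermediate values are shown rounded; full precision is carried through to the final answer.)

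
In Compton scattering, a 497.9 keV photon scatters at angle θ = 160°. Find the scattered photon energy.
172.2855 keV

First convert energy to wavelength:
λ = hc/E, with hc ≈ 1239.842 keV·pm (i.e. 1239.842 eV·nm)

For E = 497.9 keV = 497900 eV:
λ = 1239.842 keV·pm / 497.9 keV
λ = 2.4901 pm

Calculate the Compton shift:
Δλ = λ_C(1 - cos(160°)) = 2.4263 × 1.9397
Δλ = 4.7063 pm

Final wavelength:
λ' = 2.4901 + 4.7063 = 7.1964 pm

Final energy:
E' = hc/λ' = 1239.842 / 7.1964 = 172.2855 keV

(Intermediate values are shown rounded; full precision is carried through to the final answer.)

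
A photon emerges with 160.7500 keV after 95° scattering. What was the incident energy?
244.2999 keV

Convert final energy to wavelength (hc ≈ 1239.842 keV·pm):
λ' = hc/E' = 1239.842 / 160.7500 = 7.7129 pm

Calculate the Compton shift:
Δλ = λ_C(1 - cos(95°))
Δλ = 2.4263 × (1 - cos(95°))
Δλ = 2.6378 pm

Initial wavelength:
λ = λ' - Δλ = 7.7129 - 2.6378 = 5.0751 pm

Initial energy:
E = hc/λ = 1239.842 / 5.0751 = 244.2999 keV

(Intermediate values are shown rounded; full precision is carried through to the final answer.)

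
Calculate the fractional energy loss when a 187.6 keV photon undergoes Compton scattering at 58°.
0.1472 (or 14.72%)

Calculate initial and final photon energies:

Initial: E₀ = 187.6 keV → λ₀ = 6.6090 pm
Compton shift: Δλ = 1.1406 pm
Final wavelength: λ' = 7.7495 pm
Final energy: E' = 159.9894 keV

Fractional energy loss:
(E₀ - E')/E₀ = (187.6000 - 159.9894)/187.6000
= 27.6106/187.6000
= 0.1472
= 14.72%

(Intermediate values are shown rounded; full precision is carried through to the final answer.)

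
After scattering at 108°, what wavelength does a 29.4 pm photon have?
32.5761 pm

Using the Compton scattering formula:
λ' = λ + Δλ = λ + λ_C(1 - cos θ)

Given:
- Initial wavelength λ = 29.4 pm
- Scattering angle θ = 108°
- Compton wavelength λ_C ≈ 2.4263 pm

Calculate the shift:
Δλ = 2.4263 × (1 - cos(108°))
Δλ = 2.4263 × 1.3090
Δλ = 3.1761 pm

Final wavelength:
λ' = 29.4 + 3.1761 = 32.5761 pm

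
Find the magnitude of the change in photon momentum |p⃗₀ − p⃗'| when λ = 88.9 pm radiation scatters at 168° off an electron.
1.4445e-23 kg·m/s

Photon momentum magnitude is p = h/λ.

Initial momentum:
p₀ = h/λ = 6.6261e-34/8.8900e-11 = 7.4534e-24 kg·m/s

After scattering:
λ' = λ + Δλ = 88.9 + 4.7996 = 93.6996 pm
p' = h/λ' = 6.6261e-34/9.3700e-11 = 7.0716e-24 kg·m/s

Momentum is a vector; the scattered photon's direction makes angle θ = 168° with the incident direction. The magnitude of the vector change Δp⃗ = p⃗₀ − p⃗' is found from the law of cosines:
|Δp⃗|² = p₀² + p'² − 2p₀p'cos θ
|Δp⃗|² = (7.4534e-24)² + (7.0716e-24)² − 2·7.4534e-24·7.0716e-24·cos(168°)
|Δp⃗| = 1.4445e-23 kg·m/s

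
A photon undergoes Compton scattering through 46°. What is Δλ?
0.7409 pm

Using the Compton scattering formula:
Δλ = λ_C(1 - cos θ)

where λ_C = h/(m_e·c) ≈ 2.4263 pm is the Compton wavelength of an electron.

For θ = 46°:
cos(46°) = 0.6947
1 - cos(46°) = 0.3053

Δλ = 2.4263 × 0.3053
Δλ = 0.7409 pm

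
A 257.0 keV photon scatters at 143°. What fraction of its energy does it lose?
0.4750 (or 47.50%)

Calculate initial and final photon energies:

Initial: E₀ = 257.0 keV → λ₀ = 4.8243 pm
Compton shift: Δλ = 4.3640 pm
Final wavelength: λ' = 9.1883 pm
Final energy: E' = 134.9365 keV

Fractional energy loss:
(E₀ - E')/E₀ = (257.0000 - 134.9365)/257.0000
= 122.0635/257.0000
= 0.4750
= 47.50%

(Intermediate values are shown rounded; full precision is carried through to the final answer.)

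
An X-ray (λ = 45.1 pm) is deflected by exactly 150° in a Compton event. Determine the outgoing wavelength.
49.6276 pm

Using the Compton formula: λ' = λ + λ_C(1 − cos θ)

For θ = 150°, cos θ = -√3/2 (exact) ≈ -0.8660, so:
1 − cos 150° = 1 − (-√3/2) ≈ 1.8660

Δλ = λ_C × 1.8660 = 2.4263 × 1.8660 = 4.5276 pm

λ' = 45.1 + 4.5276 = 49.6276 pm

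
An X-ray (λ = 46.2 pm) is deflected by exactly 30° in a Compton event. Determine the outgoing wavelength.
46.5251 pm

Using the Compton formula: λ' = λ + λ_C(1 − cos θ)

For θ = 30°, cos θ = √3/2 (exact) ≈ 0.8660, so:
1 − cos 30° = 1 − (√3/2) ≈ 0.1340

Δλ = λ_C × 0.1340 = 2.4263 × 0.1340 = 0.3251 pm

λ' = 46.2 + 0.3251 = 46.5251 pm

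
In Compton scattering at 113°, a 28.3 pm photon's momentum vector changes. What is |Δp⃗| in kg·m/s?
3.6994e-23 kg·m/s

Photon momentum magnitude is p = h/λ.

Initial momentum:
p₀ = h/λ = 6.6261e-34/2.8300e-11 = 2.3414e-23 kg·m/s

After scattering:
λ' = λ + Δλ = 28.3 + 3.3743 = 31.6743 pm
p' = h/λ' = 6.6261e-34/3.1674e-11 = 2.0919e-23 kg·m/s

Momentum is a vector; the scattered photon's direction makes angle θ = 113° with the incident direction. The magnitude of the vector change Δp⃗ = p⃗₀ − p⃗' is found from the law of cosines:
|Δp⃗|² = p₀² + p'² − 2p₀p'cos θ
|Δp⃗|² = (2.3414e-23)² + (2.0919e-23)² − 2·2.3414e-23·2.0919e-23·cos(113°)
|Δp⃗| = 3.6994e-23 kg·m/s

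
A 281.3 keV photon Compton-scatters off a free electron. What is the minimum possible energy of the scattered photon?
133.8899 keV (at θ = 180°)

The scattered photon has minimum energy when its wavelength is maximum, i.e., when the Compton shift Δλ = λ_C(1 − cos θ) is maximum. This occurs at θ = 180° (backscattering), giving Δλ_max = 2λ_C = 4.8526 pm.

Initial wavelength: λ₀ = hc/E₀ = 4.4075 pm
Maximum final wavelength: λ'_max = λ₀ + 2λ_C = 4.4075 + 4.8526 = 9.2602 pm
Minimum final energy: E'_min = hc/λ'_max = 133.8899 keV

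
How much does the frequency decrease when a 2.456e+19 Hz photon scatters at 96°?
4.421e+18 Hz (decrease)

Convert frequency to wavelength (c = 299792458 m/s):
λ₀ = c/f₀ = 299792458/2.456e+19 = 1.2206533e-11 m = 12.2065 pm

Calculate Compton shift:
Δλ = λ_C(1 - cos(96°)) = 2.6799 pm

Final wavelength:
λ' = λ₀ + Δλ = 12.2065 + 2.6799 = 14.8865 pm

Final frequency:
f' = c/λ' = 299792458/1.4886462e-11 = 2.0138597e+19 Hz

Frequency shift (decrease):
Δf = f₀ - f' = 2.456e+19 - 2.0138597e+19 = 4.421e+18 Hz

(Intermediate values are shown rounded; full precision is carried through to the final answer.)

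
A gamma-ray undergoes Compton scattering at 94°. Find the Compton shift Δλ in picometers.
2.5956 pm

Using the Compton scattering formula:
Δλ = λ_C(1 - cos θ)

where λ_C = h/(m_e·c) ≈ 2.4263 pm is the Compton wavelength of an electron.

For θ = 94°:
cos(94°) = -0.0698
1 - cos(94°) = 1.0698

Δλ = 2.4263 × 1.0698
Δλ = 2.5956 pm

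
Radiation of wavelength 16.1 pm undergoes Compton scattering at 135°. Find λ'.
20.2420 pm

Using the Compton formula: λ' = λ + λ_C(1 − cos θ)

For θ = 135°, cos θ = -√2/2 (exact) ≈ -0.7071, so:
1 − cos 135° = 1 − (-√2/2) ≈ 1.7071

Δλ = λ_C × 1.7071 = 2.4263 × 1.7071 = 4.1420 pm

λ' = 16.1 + 4.1420 = 20.2420 pm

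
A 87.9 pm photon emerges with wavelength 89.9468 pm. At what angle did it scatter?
81.00°

First find the wavelength shift:
Δλ = λ' - λ = 89.9468 - 87.9 = 2.0468 pm

Using Δλ = λ_C(1 - cos θ), with λ_C = h/(m_e·c) ≈ 2.42631024 pm:
cos θ = 1 - Δλ/λ_C
cos θ = 1 - 2.0468/2.42631024
cos θ = 0.156415

θ = arccos(0.156415)
θ = 81.00°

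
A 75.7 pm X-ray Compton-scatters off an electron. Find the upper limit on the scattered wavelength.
80.5526 pm (at θ = 180°)

The Compton shift is Δλ = λ_C(1 − cos θ).

Since cos θ ranges from −1 to 1, the factor (1 − cos θ) ranges from 0 to 2; the maximum shift occurs at θ = 180° (backscattering):
Δλ_max = 2λ_C = 2 × 2.4263 pm = 4.8526 pm

Maximum scattered wavelength:
λ'_max = λ₀ + Δλ_max = 75.7 + 4.8526 = 80.5526 pm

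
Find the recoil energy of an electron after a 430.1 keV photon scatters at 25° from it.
31.4382 keV

By energy conservation: K_e = E_initial - E_final

First find the scattered photon energy:
Initial wavelength: λ = hc/E = 2.8827 pm
Compton shift: Δλ = λ_C(1 - cos(25°)) = 0.2273 pm
Final wavelength: λ' = 2.8827 + 0.2273 = 3.1100 pm
Final photon energy: E' = hc/λ' = 398.6618 keV

Electron kinetic energy:
K_e = E - E' = 430.1000 - 398.6618 = 31.4382 keV

(Intermediate values are shown rounded; full precision is carried through to the final answer.)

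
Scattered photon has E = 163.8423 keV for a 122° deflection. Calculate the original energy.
321.6000 keV

Convert final energy to wavelength (hc ≈ 1239.842 keV·pm):
λ' = hc/E' = 1239.842 / 163.8423 = 7.5673 pm

Calculate the Compton shift:
Δλ = λ_C(1 - cos(122°))
Δλ = 2.4263 × (1 - cos(122°))
Δλ = 3.7121 pm

Initial wavelength:
λ = λ' - Δλ = 7.5673 - 3.7121 = 3.8552 pm

Initial energy:
E = hc/λ = 1239.842 / 3.8552 = 321.6000 keV

(Intermediate values are shown rounded; full precision is carried through to the final answer.)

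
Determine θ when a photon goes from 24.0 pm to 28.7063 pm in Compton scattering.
160.00°

First find the wavelength shift:
Δλ = λ' - λ = 28.7063 - 24.0 = 4.7063 pm

Using Δλ = λ_C(1 - cos θ), with λ_C = h/(m_e·c) ≈ 2.42631024 pm:
cos θ = 1 - Δλ/λ_C
cos θ = 1 - 4.7063/2.42631024
cos θ = -0.939694

θ = arccos(-0.939694)
θ = 160.00°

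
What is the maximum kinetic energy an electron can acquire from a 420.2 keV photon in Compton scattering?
261.3115 keV

Maximum energy transfer occurs at θ = 180° (backscattering).

Initial photon: E₀ = 420.2 keV → λ₀ = 2.9506 pm

Maximum Compton shift (at 180°):
Δλ_max = 2λ_C = 2 × 2.4263 = 4.8526 pm

Final wavelength:
λ' = 2.9506 + 4.8526 = 7.8032 pm

Minimum photon energy (maximum energy to electron):
E'_min = hc/λ' = 158.8885 keV

Maximum electron kinetic energy:
K_max = E₀ - E'_min = 420.2000 - 158.8885 = 261.3115 keV

(Intermediate values are shown rounded; full precision is carried through to the final answer.)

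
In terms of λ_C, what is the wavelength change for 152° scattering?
1.8829 λ_C

The Compton shift formula is:
Δλ = λ_C(1 - cos θ)

Dividing both sides by λ_C:
Δλ/λ_C = 1 - cos θ

For θ = 152°:
Δλ/λ_C = 1 - cos(152°)
Δλ/λ_C = 1 - -0.8829
Δλ/λ_C = 1.8829

This means the shift is 1.8829 × λ_C = 4.5686 pm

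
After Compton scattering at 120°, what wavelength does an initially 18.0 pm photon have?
21.6395 pm

Using the Compton formula: λ' = λ + λ_C(1 − cos θ)

For θ = 120°, cos θ = -1/2 (exact) = -0.5000, so:
1 − cos 120° = 1 − (-1/2) = 1.5000

Δλ = λ_C × 1.5000 = 2.4263 × 1.5000 = 3.6395 pm

λ' = 18.0 + 3.6395 = 21.6395 pm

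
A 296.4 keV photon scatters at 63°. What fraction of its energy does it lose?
0.2405 (or 24.05%)

Calculate initial and final photon energies:

Initial: E₀ = 296.4 keV → λ₀ = 4.1830 pm
Compton shift: Δλ = 1.3248 pm
Final wavelength: λ' = 5.5078 pm
Final energy: E' = 225.1069 keV

Fractional energy loss:
(E₀ - E')/E₀ = (296.4000 - 225.1069)/296.4000
= 71.2931/296.4000
= 0.2405
= 24.05%

(Intermediate values are shown rounded; full precision is carried through to the final answer.)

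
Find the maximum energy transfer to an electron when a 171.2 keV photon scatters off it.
68.6887 keV

Maximum energy transfer occurs at θ = 180° (backscattering).

Initial photon: E₀ = 171.2 keV → λ₀ = 7.2421 pm

Maximum Compton shift (at 180°):
Δλ_max = 2λ_C = 2 × 2.4263 = 4.8526 pm

Final wavelength:
λ' = 7.2421 + 4.8526 = 12.0947 pm

Minimum photon energy (maximum energy to electron):
E'_min = hc/λ' = 102.5113 keV

Maximum electron kinetic energy:
K_max = E₀ - E'_min = 171.2000 - 102.5113 = 68.6887 keV

(Intermediate values are shown rounded; full precision is carried through to the final answer.)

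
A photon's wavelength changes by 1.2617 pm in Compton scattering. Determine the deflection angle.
61.32°

From the Compton formula Δλ = λ_C(1 - cos θ), we can solve for θ:

cos θ = 1 - Δλ/λ_C

Given:
- Δλ = 1.2617 pm
- λ_C = h/(m_e·c) ≈ 2.42631024 pm

cos θ = 1 - 1.2617/2.42631024
cos θ = 1 - 0.520008
cos θ = 0.479992

θ = arccos(0.479992)
θ = 61.32°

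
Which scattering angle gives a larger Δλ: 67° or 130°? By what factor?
130° produces the larger shift by a factor of 2.696

Calculate both shifts using Δλ = λ_C(1 - cos θ):

For θ₁ = 67°:
Δλ₁ = 2.4263 × (1 - cos(67°))
Δλ₁ = 2.4263 × 0.6093
Δλ₁ = 1.4783 pm

For θ₂ = 130°:
Δλ₂ = 2.4263 × (1 - cos(130°))
Δλ₂ = 2.4263 × 1.6428
Δλ₂ = 3.9859 pm

The 130° angle produces the larger shift.
Ratio: 3.9859/1.4783 = 2.696

(Intermediate values are shown rounded; full precision is carried through to the final answer.)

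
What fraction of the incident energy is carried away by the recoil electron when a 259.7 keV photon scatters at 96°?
0.3595 (or 35.95%)

Calculate initial and final photon energies:

Initial: E₀ = 259.7 keV → λ₀ = 4.7741 pm
Compton shift: Δλ = 2.6799 pm
Final wavelength: λ' = 7.4541 pm
Final energy: E' = 166.3311 keV

Fractional energy loss:
(E₀ - E')/E₀ = (259.7000 - 166.3311)/259.7000
= 93.3689/259.7000
= 0.3595
= 35.95%

(Intermediate values are shown rounded; full precision is carried through to the final answer.)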